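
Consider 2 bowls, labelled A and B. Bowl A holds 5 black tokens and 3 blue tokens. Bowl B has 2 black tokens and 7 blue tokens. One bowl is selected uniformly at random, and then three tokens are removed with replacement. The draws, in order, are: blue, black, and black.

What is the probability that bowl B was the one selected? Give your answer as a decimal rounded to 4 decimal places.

0.2077

For each hypothesis, P(data | H) works out to: P(data | bowl A) = (3/8)(5/8)(5/8) = 0.14648; P(data | bowl B) = (7/9)(2/9)(2/9) = 0.038409.
Multiplying each by its prior: 1/2 · 0.14648 = 0.073242, 1/2 · 0.038409 = 0.019204; with total 0.092447.
By Bayes' rule, P(bowl B | data) = (0.019204) / (0.092447) = 0.20773.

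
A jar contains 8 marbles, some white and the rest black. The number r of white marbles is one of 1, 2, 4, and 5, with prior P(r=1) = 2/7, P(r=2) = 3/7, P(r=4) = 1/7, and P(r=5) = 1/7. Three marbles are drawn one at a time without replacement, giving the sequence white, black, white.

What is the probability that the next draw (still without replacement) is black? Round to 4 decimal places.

0.6167

Compute the likelihood of the observed sequence for each case: P(data | r = 1) = (1/8)(7/7)(0/6) = 0; P(data | r = 2) = (2/8)(6/7)(1/6) = 1/28; P(data | r = 4) = (4/8)(4/7)(3/6) = 1/7; P(data | r = 5) = (5/8)(3/7)(4/6) = 5/28.
Weighting by the prior gives 2/7 · 0 = 0, 3/7 · 1/28 = 3/196, 1/7 · 1/7 = 1/49, 1/7 · 5/28 = 5/196; summing to 3/49.
The posterior is then P(r = 1 | data) = 0, P(r = 2 | data) = 1/4, P(r = 4 | data) = 1/3, P(r = 5 | data) = 5/12.
Averaging over the posterior, P(black next | data) = (1)(1/4) + (3/5)(1/3) + (2/5)(5/12) = 37/60.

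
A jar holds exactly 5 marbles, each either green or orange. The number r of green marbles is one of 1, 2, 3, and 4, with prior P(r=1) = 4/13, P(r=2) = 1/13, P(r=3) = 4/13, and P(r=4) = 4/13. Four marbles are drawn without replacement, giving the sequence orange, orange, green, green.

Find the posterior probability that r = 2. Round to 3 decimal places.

The likelihood of the observed sequence under each hypothesis: P(data | r = 1) = (4/5)(3/4)(1/3)(0/2) = 0; P(data | r = 2) = (3/5)(2/4)(2/3)(1/2) = 1/10; P(data | r = 3) = (2/5)(1/4)(3/3)(2/2) = 1/10; P(data | r = 4) = (1/5)(0/4) = 0.
Weighting by the prior gives 4/13 · 0 = 0, 1/13 · 1/10 = 1/130, 4/13 · 1/10 = 2/65, 4/13 · 0 = 0; these sum to 1/26.
Therefore the posterior P(r = 2 | data) = (1/130) / (1/26) = 1/5.

0.200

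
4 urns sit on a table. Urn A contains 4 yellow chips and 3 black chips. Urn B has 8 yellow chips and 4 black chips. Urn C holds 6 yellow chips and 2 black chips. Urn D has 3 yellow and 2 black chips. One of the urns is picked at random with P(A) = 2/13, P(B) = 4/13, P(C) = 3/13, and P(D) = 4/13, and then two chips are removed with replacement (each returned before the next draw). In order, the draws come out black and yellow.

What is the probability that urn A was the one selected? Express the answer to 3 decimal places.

0.169

Under each hypothesis, the probability of the observed sequence is: P(data | urn A) = (3/7)(4/7) = 0.2449; P(data | urn B) = (4/12)(8/12) = 0.22222; P(data | urn C) = (2/8)(6/8) = 0.1875; P(data | urn D) = (2/5)(3/5) = 0.24.
Weighting by the prior gives 2/13 · 0.2449 = 0.037677, 4/13 · 0.22222 = 0.068376, 3/13 · 0.1875 = 0.043269, 4/13 · 0.24 = 0.073846; summing to 0.22317.
Therefore the posterior P(urn A | data) = (0.037677) / (0.22317) = 0.16883.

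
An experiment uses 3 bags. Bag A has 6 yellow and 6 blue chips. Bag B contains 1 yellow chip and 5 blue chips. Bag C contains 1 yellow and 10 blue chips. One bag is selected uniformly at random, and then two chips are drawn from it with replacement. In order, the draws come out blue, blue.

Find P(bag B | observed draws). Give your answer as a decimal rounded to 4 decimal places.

0.3921

Under each hypothesis, the probability of the observed sequence is: P(data | bag A) = (6/12)(6/12) = 0.25; P(data | bag B) = (5/6)(5/6) = 0.69444; P(data | bag C) = (10/11)(10/11) = 0.82645.
Weighting by the prior gives 1/3 · 0.25 = 0.083333, 1/3 · 0.69444 = 0.23148, 1/3 · 0.82645 = 0.27548; with total 0.5903.
By Bayes' rule, P(bag B | data) = (0.23148) / (0.5903) = 0.39214.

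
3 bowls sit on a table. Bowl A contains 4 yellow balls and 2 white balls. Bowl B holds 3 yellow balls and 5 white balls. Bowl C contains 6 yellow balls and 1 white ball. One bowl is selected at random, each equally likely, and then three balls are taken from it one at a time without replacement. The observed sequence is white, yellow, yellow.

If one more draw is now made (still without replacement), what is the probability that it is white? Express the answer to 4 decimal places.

For each hypothesis, P(data | H) works out to: P(data | bowl A) = (2/6)(4/5)(3/4) = 1/5; P(data | bowl B) = (5/8)(3/7)(2/6) = 5/56; P(data | bowl C) = (1/7)(6/6)(5/5) = 1/7.
The prior-weighted likelihoods are 1/3 · 1/5 = 1/15, 1/3 · 5/56 = 5/168, 1/3 · 1/7 = 1/21; these sum to 121/840.
Dividing through by the total gives posterior P(bowl A | data) = 56/121, P(bowl B | data) = 25/121, P(bowl C | data) = 40/121.
So P(white next | data) = Σ P(white next | H) P(H | data) = (1/3)(56/121) + (4/5)(25/121) + (0)(40/121) = 116/363.

0.3196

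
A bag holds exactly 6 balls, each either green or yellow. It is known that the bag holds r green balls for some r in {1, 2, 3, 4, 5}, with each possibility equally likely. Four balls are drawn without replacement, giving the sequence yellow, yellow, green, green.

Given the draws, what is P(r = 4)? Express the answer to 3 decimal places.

0.286

Under each hypothesis, the probability of the observed sequence is: P(data | r = 1) = (5/6)(4/5)(1/4)(0/3) = 0; P(data | r = 2) = (4/6)(3/5)(2/4)(1/3) = 1/15; P(data | r = 3) = (3/6)(2/5)(3/4)(2/3) = 1/10; P(data | r = 4) = (2/6)(1/5)(4/4)(3/3) = 1/15; P(data | r = 5) = (1/6)(0/5) = 0.
Weighting by the prior gives 1/5 · 0 = 0, 1/5 · 1/15 = 1/75, 1/5 · 1/10 = 1/50, 1/5 · 1/15 = 1/75, 1/5 · 0 = 0; summing to 7/150.
Hence P(r = 4 | data) = (1/75) / (7/150) = 2/7.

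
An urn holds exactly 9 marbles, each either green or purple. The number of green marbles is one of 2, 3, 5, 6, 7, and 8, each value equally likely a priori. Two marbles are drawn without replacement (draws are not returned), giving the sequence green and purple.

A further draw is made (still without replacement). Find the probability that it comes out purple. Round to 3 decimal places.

0.441

Compute the likelihood of the observed sequence for each case: P(data | r = 2) = (2/9)(7/8) = 7/36; P(data | r = 3) = (3/9)(6/8) = 1/4; P(data | r = 5) = (5/9)(4/8) = 5/18; P(data | r = 6) = (6/9)(3/8) = 1/4; P(data | r = 7) = (7/9)(2/8) = 7/36; P(data | r = 8) = (8/9)(1/8) = 1/9.
Multiplying each by its prior: 1/6 · 7/36 = 7/216, 1/6 · 1/4 = 1/24, 1/6 · 5/18 = 5/108, 1/6 · 1/4 = 1/24, 1/6 · 7/36 = 7/216, 1/6 · 1/9 = 1/54; with total 23/108.
The posterior is then P(r = 2 | data) = 7/46, P(r = 3 | data) = 9/46, P(r = 5 | data) = 5/23, P(r = 6 | data) = 9/46, P(r = 7 | data) = 7/46, P(r = 8 | data) = 2/23.
Averaging over the posterior, P(purple next | data) = (6/7)(7/46) + (5/7)(9/46) + (3/7)(5/23) + (2/7)(9/46) + (1/7)(7/46) + (0)(2/23) = 71/161.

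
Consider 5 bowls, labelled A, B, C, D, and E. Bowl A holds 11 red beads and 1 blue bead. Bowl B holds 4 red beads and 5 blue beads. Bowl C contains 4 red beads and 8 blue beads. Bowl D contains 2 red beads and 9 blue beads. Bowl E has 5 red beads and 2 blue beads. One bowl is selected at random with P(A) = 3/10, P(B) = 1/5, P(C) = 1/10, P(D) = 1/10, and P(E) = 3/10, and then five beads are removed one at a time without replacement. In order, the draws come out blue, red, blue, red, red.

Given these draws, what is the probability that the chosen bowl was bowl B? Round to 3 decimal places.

0.288

For each hypothesis, P(data | H) works out to: P(data | bowl A) = (1/12)(11/11)(0/10) = 0; P(data | bowl B) = (5/9)(4/8)(4/7)(3/6)(2/5) = 0.031746; P(data | bowl C) = (8/12)(4/11)(7/10)(3/9)(2/8) = 0.014141; P(data | bowl D) = (9/11)(2/10)(8/9)(1/8)(0/7) = 0; P(data | bowl E) = (2/7)(5/6)(1/5)(4/4)(3/3) = 0.047619.
Multiplying each by its prior: 3/10 · 0 = 0, 1/5 · 0.031746 = 0.0063492, 1/10 · 0.014141 = 0.0014141, 1/10 · 0 = 0, 3/10 · 0.047619 = 0.014286; summing to 0.022049.
By Bayes' rule, P(bowl B | data) = (0.0063492) / (0.022049) = 0.28796.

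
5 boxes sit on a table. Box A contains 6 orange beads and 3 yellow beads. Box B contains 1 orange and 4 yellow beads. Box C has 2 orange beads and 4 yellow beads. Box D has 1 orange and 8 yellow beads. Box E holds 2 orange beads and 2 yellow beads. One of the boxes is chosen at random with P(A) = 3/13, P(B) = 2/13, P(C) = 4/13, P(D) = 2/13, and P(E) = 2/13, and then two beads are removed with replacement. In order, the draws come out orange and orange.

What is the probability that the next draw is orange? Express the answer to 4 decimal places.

Compute the likelihood of the observed sequence for each case: P(data | box A) = (6/9)(6/9) = 0.44444; P(data | box B) = (1/5)(1/5) = 0.04; P(data | box C) = (2/6)(2/6) = 0.11111; P(data | box D) = (1/9)(1/9) = 0.012346; P(data | box E) = (2/4)(2/4) = 0.25.
Weighting by the prior gives 3/13 · 0.44444 = 0.10256, 2/13 · 0.04 = 0.0061538, 4/13 · 0.11111 = 0.034188, 2/13 · 0.012346 = 0.0018993, 2/13 · 0.25 = 0.038462; these sum to 0.18327.
Dividing through by the total gives posterior P(box A | data) = 0.55964, P(box B | data) = 0.033579, P(box C | data) = 0.18655, P(box D | data) = 0.010364, P(box E | data) = 0.20987.
Averaging over the posterior, P(orange next | data) = (2/3)(0.55964) + (1/5)(0.033579) + (1/3)(0.18655) + (1/9)(0.010364) + (1/2)(0.20987) = 0.54808.

0.5481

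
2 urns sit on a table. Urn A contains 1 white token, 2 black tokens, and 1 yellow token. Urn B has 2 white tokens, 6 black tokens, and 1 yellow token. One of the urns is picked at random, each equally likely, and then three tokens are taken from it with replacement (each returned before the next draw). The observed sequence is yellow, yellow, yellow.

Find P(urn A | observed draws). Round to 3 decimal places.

The likelihood of the observed sequence under each hypothesis: P(data | urn A) = (1/4)(1/4)(1/4) = 0.015625; P(data | urn B) = (1/9)(1/9)(1/9) = 0.0013717.
Weighting by the prior gives 1/2 · 0.015625 = 0.0078125, 1/2 · 0.0013717 = 0.00068587; with total 0.0084984.
Hence P(urn A | data) = (0.0078125) / (0.0084984) = 0.91929.

0.919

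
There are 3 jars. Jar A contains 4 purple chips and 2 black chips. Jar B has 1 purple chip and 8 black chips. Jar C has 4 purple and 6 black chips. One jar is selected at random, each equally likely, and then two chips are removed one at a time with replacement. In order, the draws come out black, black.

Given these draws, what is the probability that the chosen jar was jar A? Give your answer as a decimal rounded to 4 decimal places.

0.0881

Under each hypothesis, the probability of the observed sequence is: P(data | jar A) = (2/6)(2/6) = 0.11111; P(data | jar B) = (8/9)(8/9) = 0.79012; P(data | jar C) = (6/10)(6/10) = 0.36.
Weighting by the prior gives 1/3 · 0.11111 = 0.037037, 1/3 · 0.79012 = 0.26337, 1/3 · 0.36 = 0.12; with total 0.42041.
So P(jar A | data) = (0.037037) / (0.42041) = 0.088097.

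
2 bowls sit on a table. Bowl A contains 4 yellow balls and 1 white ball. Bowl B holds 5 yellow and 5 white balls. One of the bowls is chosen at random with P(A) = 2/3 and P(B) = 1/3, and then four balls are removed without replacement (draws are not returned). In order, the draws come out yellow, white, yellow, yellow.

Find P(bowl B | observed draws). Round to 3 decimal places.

0.130

The likelihood of the observed sequence under each hypothesis: P(data | bowl A) = (4/5)(1/4)(3/3)(2/2) = 0.2; P(data | bowl B) = (5/10)(5/9)(4/8)(3/7) = 0.059524.
The prior-weighted likelihoods are 2/3 · 0.2 = 0.13333, 1/3 · 0.059524 = 0.019841; these sum to 0.15317.
Therefore the posterior P(bowl B | data) = (0.019841) / (0.15317) = 0.12953.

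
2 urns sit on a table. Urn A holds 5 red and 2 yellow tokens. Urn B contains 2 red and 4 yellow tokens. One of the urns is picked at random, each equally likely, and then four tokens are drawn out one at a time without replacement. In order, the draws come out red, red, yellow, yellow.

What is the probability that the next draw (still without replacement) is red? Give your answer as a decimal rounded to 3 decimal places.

Compute the likelihood of the observed sequence for each case: P(data | urn A) = (5/7)(4/6)(2/5)(1/4) = 1/21; P(data | urn B) = (2/6)(1/5)(4/4)(3/3) = 1/15.
Multiplying each by its prior: 1/2 · 1/21 = 1/42, 1/2 · 1/15 = 1/30; summing to 2/35.
The posterior is then P(urn A | data) = 5/12, P(urn B | data) = 7/12.
The predictive probability is P(red next | data) = (1)(5/12) + (0)(7/12) = 5/12.

0.417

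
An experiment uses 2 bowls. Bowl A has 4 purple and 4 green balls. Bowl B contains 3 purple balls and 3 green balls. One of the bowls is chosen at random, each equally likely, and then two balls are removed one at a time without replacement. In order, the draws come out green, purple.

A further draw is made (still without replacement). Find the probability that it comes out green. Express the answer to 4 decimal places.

The likelihood of the observed sequence under each hypothesis: P(data | bowl A) = (4/8)(4/7) = 2/7; P(data | bowl B) = (3/6)(3/5) = 3/10.
Multiplying each by its prior: 1/2 · 2/7 = 1/7, 1/2 · 3/10 = 3/20; these sum to 41/140.
Dividing through by the total gives posterior P(bowl A | data) = 20/41, P(bowl B | data) = 21/41.
Averaging over the posterior, P(green next | data) = (1/2)(20/41) + (1/2)(21/41) = 1/2.

0.5000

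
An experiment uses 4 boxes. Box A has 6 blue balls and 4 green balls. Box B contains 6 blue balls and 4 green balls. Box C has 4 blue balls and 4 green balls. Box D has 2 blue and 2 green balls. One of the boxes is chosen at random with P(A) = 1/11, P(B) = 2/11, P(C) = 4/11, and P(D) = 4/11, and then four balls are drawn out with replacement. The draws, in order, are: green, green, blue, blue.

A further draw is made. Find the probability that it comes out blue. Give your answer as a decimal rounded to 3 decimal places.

0.526

For each hypothesis, P(data | H) works out to: P(data | box A) = (4/10)(4/10)(6/10)(6/10) = 0.0576; P(data | box B) = (4/10)(4/10)(6/10)(6/10) = 0.0576; P(data | box C) = (4/8)(4/8)(4/8)(4/8) = 0.0625; P(data | box D) = (2/4)(2/4)(2/4)(2/4) = 0.0625.
Weighting by the prior gives 1/11 · 0.0576 = 0.0052364, 2/11 · 0.0576 = 0.010473, 4/11 · 0.0625 = 0.022727, 4/11 · 0.0625 = 0.022727; these sum to 0.061164.
Dividing through by the total gives posterior P(box A | data) = 0.085612, P(box B | data) = 0.17122, P(box C | data) = 0.37158, P(box D | data) = 0.37158.
Averaging over the posterior, P(blue next | data) = (3/5)(0.085612) + (3/5)(0.17122) + (1/2)(0.37158) + (1/2)(0.37158) = 0.52568.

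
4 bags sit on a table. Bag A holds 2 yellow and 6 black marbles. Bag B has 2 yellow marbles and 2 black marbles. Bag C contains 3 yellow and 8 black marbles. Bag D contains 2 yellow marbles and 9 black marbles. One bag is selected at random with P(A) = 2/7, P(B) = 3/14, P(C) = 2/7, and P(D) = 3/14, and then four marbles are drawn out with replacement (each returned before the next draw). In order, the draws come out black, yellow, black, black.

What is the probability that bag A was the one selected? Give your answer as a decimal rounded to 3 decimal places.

0.318

Compute the likelihood of the observed sequence for each case: P(data | bag A) = (6/8)(2/8)(6/8)(6/8) = 0.10547; P(data | bag B) = (2/4)(2/4)(2/4)(2/4) = 0.0625; P(data | bag C) = (8/11)(3/11)(8/11)(8/11) = 0.10491; P(data | bag D) = (9/11)(2/11)(9/11)(9/11) = 0.099583.
Multiplying each by its prior: 2/7 · 0.10547 = 0.030134, 3/14 · 0.0625 = 0.013393, 2/7 · 0.10491 = 0.029975, 3/14 · 0.099583 = 0.021339; these sum to 0.094841.
So P(bag A | data) = (0.030134) / (0.094841) = 0.31773.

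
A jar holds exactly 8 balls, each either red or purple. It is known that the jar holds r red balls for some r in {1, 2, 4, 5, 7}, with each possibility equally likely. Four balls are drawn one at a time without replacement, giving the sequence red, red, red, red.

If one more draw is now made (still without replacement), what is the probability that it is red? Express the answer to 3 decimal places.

Under each hypothesis, the probability of the observed sequence is: P(data | r = 1) = (1/8)(0/7) = 0; P(data | r = 2) = (2/8)(1/7)(0/6) = 0; P(data | r = 4) = (4/8)(3/7)(2/6)(1/5) = 1/70; P(data | r = 5) = (5/8)(4/7)(3/6)(2/5) = 1/14; P(data | r = 7) = (7/8)(6/7)(5/6)(4/5) = 1/2.
The prior-weighted likelihoods are 1/5 · 0 = 0, 1/5 · 0 = 0, 1/5 · 1/70 = 1/350, 1/5 · 1/14 = 1/70, 1/5 · 1/2 = 1/10; with total 41/350.
The posterior is then P(r = 1 | data) = 0, P(r = 2 | data) = 0, P(r = 4 | data) = 1/41, P(r = 5 | data) = 5/41, P(r = 7 | data) = 35/41.
So P(red next | data) = Σ P(red next | H) P(H | data) = (0)(1/41) + (1/4)(5/41) + (3/4)(35/41) = 55/82.

0.671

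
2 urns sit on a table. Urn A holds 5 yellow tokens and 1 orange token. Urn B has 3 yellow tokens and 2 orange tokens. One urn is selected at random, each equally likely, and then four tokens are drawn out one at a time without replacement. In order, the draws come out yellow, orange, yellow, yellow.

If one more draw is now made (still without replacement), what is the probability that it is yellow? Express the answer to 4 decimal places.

0.6250

Compute the likelihood of the observed sequence for each case: P(data | urn A) = (5/6)(1/5)(4/4)(3/3) = 1/6; P(data | urn B) = (3/5)(2/4)(2/3)(1/2) = 1/10.
The prior-weighted likelihoods are 1/2 · 1/6 = 1/12, 1/2 · 1/10 = 1/20; summing to 2/15.
The posterior is then P(urn A | data) = 5/8, P(urn B | data) = 3/8.
Averaging over the posterior, P(yellow next | data) = (1)(5/8) + (0)(3/8) = 5/8.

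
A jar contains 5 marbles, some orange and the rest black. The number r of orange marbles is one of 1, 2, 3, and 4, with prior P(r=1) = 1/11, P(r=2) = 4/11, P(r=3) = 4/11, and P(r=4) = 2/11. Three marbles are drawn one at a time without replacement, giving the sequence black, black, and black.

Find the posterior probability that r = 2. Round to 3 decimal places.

0.500

The likelihood of the observed sequence under each hypothesis: P(data | r = 1) = (4/5)(3/4)(2/3) = 2/5; P(data | r = 2) = (3/5)(2/4)(1/3) = 1/10; P(data | r = 3) = (2/5)(1/4)(0/3) = 0; P(data | r = 4) = (1/5)(0/4) = 0.
Multiplying each by its prior: 1/11 · 2/5 = 2/55, 4/11 · 1/10 = 2/55, 4/11 · 0 = 0, 2/11 · 0 = 0; these sum to 4/55.
So P(r = 2 | data) = (2/55) / (4/55) = 1/2.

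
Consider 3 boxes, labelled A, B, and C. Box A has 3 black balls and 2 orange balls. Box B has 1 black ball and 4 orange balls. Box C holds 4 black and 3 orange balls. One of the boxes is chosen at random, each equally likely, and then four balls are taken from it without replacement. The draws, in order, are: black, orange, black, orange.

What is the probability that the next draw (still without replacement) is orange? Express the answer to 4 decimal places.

For each hypothesis, P(data | H) works out to: P(data | box A) = (3/5)(2/4)(2/3)(1/2) = 1/10; P(data | box B) = (1/5)(4/4)(0/3) = 0; P(data | box C) = (4/7)(3/6)(3/5)(2/4) = 3/35.
The prior-weighted likelihoods are 1/3 · 1/10 = 1/30, 1/3 · 0 = 0, 1/3 · 3/35 = 1/35; with total 13/210.
Dividing through by the total gives posterior P(box A | data) = 7/13, P(box B | data) = 0, P(box C | data) = 6/13.
The predictive probability is P(orange next | data) = (0)(7/13) + (1/3)(6/13) = 2/13.

0.1538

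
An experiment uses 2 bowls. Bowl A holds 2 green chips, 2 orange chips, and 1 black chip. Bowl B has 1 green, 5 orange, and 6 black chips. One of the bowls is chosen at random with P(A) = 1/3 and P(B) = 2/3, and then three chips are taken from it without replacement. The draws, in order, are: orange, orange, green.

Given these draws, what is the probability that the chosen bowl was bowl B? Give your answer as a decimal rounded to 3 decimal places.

0.313

Compute the likelihood of the observed sequence for each case: P(data | bowl A) = (2/5)(1/4)(2/3) = 1/15; P(data | bowl B) = (5/12)(4/11)(1/10) = 1/66.
The prior-weighted likelihoods are 1/3 · 1/15 = 1/45, 2/3 · 1/66 = 1/99; summing to 16/495.
Therefore the posterior P(bowl B | data) = (1/99) / (16/495) = 5/16.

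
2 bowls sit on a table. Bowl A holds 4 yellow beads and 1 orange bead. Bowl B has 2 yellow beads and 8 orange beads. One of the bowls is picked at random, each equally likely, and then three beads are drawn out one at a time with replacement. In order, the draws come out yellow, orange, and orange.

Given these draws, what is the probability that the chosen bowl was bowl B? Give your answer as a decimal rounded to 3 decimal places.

0.800

Under each hypothesis, the probability of the observed sequence is: P(data | bowl A) = (4/5)(1/5)(1/5) = 4/125; P(data | bowl B) = (2/10)(8/10)(8/10) = 16/125.
Multiplying each by its prior: 1/2 · 4/125 = 2/125, 1/2 · 16/125 = 8/125; these sum to 2/25.
So P(bowl B | data) = (8/125) / (2/25) = 4/5.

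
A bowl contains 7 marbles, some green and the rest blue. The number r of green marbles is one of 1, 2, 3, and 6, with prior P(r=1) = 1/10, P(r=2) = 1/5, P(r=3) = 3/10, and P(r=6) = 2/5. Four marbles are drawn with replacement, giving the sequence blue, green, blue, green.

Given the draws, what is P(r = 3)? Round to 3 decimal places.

The likelihood of the observed sequence under each hypothesis: P(data | r = 1) = (6/7)(1/7)(6/7)(1/7) = 0.014994; P(data | r = 2) = (5/7)(2/7)(5/7)(2/7) = 0.041649; P(data | r = 3) = (4/7)(3/7)(4/7)(3/7) = 0.059975; P(data | r = 6) = (1/7)(6/7)(1/7)(6/7) = 0.014994.
The prior-weighted likelihoods are 1/10 · 0.014994 = 0.0014994, 1/5 · 0.041649 = 0.0083299, 3/10 · 0.059975 = 0.017993, 2/5 · 0.014994 = 0.0059975; these sum to 0.033819.
Hence P(r = 3 | data) = (0.017993) / (0.033819) = 0.53202.

0.532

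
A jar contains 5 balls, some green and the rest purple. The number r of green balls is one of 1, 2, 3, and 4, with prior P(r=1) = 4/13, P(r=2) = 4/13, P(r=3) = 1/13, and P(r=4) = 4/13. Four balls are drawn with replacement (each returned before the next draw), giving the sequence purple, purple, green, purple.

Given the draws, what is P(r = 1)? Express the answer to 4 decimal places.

0.5000

For each hypothesis, P(data | H) works out to: P(data | r = 1) = (4/5)(4/5)(1/5)(4/5) = 0.1024; P(data | r = 2) = (3/5)(3/5)(2/5)(3/5) = 0.0864; P(data | r = 3) = (2/5)(2/5)(3/5)(2/5) = 0.0384; P(data | r = 4) = (1/5)(1/5)(4/5)(1/5) = 0.0064.
Weighting by the prior gives 4/13 · 0.1024 = 0.031508, 4/13 · 0.0864 = 0.026585, 1/13 · 0.0384 = 0.0029538, 4/13 · 0.0064 = 0.0019692; these sum to 0.063015.
By Bayes' rule, P(r = 1 | data) = (0.031508) / (0.063015) = 0.5.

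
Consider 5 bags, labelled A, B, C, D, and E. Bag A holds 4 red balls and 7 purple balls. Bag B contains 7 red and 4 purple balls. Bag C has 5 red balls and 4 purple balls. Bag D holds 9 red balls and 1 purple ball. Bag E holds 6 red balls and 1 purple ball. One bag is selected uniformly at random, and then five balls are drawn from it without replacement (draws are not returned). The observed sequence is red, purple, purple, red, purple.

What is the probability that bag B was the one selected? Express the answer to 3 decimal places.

For each hypothesis, P(data | H) works out to: P(data | bag A) = (4/11)(7/10)(6/9)(3/8)(5/7) = 0.045455; P(data | bag B) = (7/11)(4/10)(3/9)(6/8)(2/7) = 0.018182; P(data | bag C) = (5/9)(4/8)(3/7)(4/6)(2/5) = 0.031746; P(data | bag D) = (9/10)(1/9)(0/8) = 0; P(data | bag E) = (6/7)(1/6)(0/5) = 0.
The prior-weighted likelihoods are 1/5 · 0.045455 = 0.0090909, 1/5 · 0.018182 = 0.0036364, 1/5 · 0.031746 = 0.0063492, 1/5 · 0 = 0, 1/5 · 0 = 0; these sum to 0.019076.
By Bayes' rule, P(bag B | data) = (0.0036364) / (0.019076) = 0.19062.

0.191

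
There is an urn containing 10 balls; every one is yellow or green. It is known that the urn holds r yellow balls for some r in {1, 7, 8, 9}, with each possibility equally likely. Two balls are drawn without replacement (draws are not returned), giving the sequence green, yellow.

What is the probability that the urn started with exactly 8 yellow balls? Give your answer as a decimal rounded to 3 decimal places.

0.291

Compute the likelihood of the observed sequence for each case: P(data | r = 1) = (9/10)(1/9) = 1/10; P(data | r = 7) = (3/10)(7/9) = 7/30; P(data | r = 8) = (2/10)(8/9) = 8/45; P(data | r = 9) = (1/10)(9/9) = 1/10.
Weighting by the prior gives 1/4 · 1/10 = 1/40, 1/4 · 7/30 = 7/120, 1/4 · 8/45 = 2/45, 1/4 · 1/10 = 1/40; these sum to 11/72.
Hence P(r = 8 | data) = (2/45) / (11/72) = 16/55.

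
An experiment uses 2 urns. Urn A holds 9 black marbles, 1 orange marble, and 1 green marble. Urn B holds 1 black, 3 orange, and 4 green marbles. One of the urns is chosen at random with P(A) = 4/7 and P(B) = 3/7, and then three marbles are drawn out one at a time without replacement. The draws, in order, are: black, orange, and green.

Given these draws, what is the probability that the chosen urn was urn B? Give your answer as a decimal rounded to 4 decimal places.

For each hypothesis, P(data | H) works out to: P(data | urn A) = (9/11)(1/10)(1/9) = 0.0090909; P(data | urn B) = (1/8)(3/7)(4/6) = 0.035714.
The prior-weighted likelihoods are 4/7 · 0.0090909 = 0.0051948, 3/7 · 0.035714 = 0.015306; these sum to 0.020501.
So P(urn B | data) = (0.015306) / (0.020501) = 0.74661.

0.7466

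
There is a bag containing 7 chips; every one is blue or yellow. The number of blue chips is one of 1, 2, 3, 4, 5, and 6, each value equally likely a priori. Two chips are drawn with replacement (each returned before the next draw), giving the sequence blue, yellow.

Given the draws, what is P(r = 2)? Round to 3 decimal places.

0.179

Under each hypothesis, the probability of the observed sequence is: P(data | r = 1) = (1/7)(6/7) = 6/49; P(data | r = 2) = (2/7)(5/7) = 10/49; P(data | r = 3) = (3/7)(4/7) = 12/49; P(data | r = 4) = (4/7)(3/7) = 12/49; P(data | r = 5) = (5/7)(2/7) = 10/49; P(data | r = 6) = (6/7)(1/7) = 6/49.
The prior-weighted likelihoods are 1/6 · 6/49 = 1/49, 1/6 · 10/49 = 5/147, 1/6 · 12/49 = 2/49, 1/6 · 12/49 = 2/49, 1/6 · 10/49 = 5/147, 1/6 · 6/49 = 1/49; summing to 4/21.
So P(r = 2 | data) = (5/147) / (4/21) = 5/28.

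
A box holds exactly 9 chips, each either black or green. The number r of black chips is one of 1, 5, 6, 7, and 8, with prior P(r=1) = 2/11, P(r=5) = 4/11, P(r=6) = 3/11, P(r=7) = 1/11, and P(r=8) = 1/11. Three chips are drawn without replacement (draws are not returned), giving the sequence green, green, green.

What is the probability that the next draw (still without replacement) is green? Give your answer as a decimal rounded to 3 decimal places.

Under each hypothesis, the probability of the observed sequence is: P(data | r = 1) = (8/9)(7/8)(6/7) = 2/3; P(data | r = 5) = (4/9)(3/8)(2/7) = 1/21; P(data | r = 6) = (3/9)(2/8)(1/7) = 1/84; P(data | r = 7) = (2/9)(1/8)(0/7) = 0; P(data | r = 8) = (1/9)(0/8) = 0.
Multiplying each by its prior: 2/11 · 2/3 = 4/33, 4/11 · 1/21 = 4/231, 3/11 · 1/84 = 1/308, 1/11 · 0 = 0, 1/11 · 0 = 0; summing to 131/924.
Dividing through by the total gives posterior P(r = 1 | data) = 112/131, P(r = 5 | data) = 16/131, P(r = 6 | data) = 3/131, P(r = 7 | data) = 0, P(r = 8 | data) = 0.
So P(green next | data) = Σ P(green next | H) P(H | data) = (5/6)(112/131) + (1/6)(16/131) + (0)(3/131) = 96/131.

0.733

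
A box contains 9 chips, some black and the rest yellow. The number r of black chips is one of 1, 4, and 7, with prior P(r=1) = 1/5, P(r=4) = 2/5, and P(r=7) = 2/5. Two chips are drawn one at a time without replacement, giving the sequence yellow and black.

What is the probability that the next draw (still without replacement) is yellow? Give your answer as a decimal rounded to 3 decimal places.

Under each hypothesis, the probability of the observed sequence is: P(data | r = 1) = (8/9)(1/8) = 1/9; P(data | r = 4) = (5/9)(4/8) = 5/18; P(data | r = 7) = (2/9)(7/8) = 7/36.
Weighting by the prior gives 1/5 · 1/9 = 1/45, 2/5 · 5/18 = 1/9, 2/5 · 7/36 = 7/90; summing to 19/90.
Dividing through by the total gives posterior P(r = 1 | data) = 2/19, P(r = 4 | data) = 10/19, P(r = 7 | data) = 7/19.
The predictive probability is P(yellow next | data) = (1)(2/19) + (4/7)(10/19) + (1/7)(7/19) = 61/133.

0.459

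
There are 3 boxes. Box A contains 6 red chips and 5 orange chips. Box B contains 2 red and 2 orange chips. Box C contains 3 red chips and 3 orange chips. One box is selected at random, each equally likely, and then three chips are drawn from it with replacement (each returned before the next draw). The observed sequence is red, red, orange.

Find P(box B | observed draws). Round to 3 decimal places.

0.324

The likelihood of the observed sequence under each hypothesis: P(data | box A) = (6/11)(6/11)(5/11) = 0.13524; P(data | box B) = (2/4)(2/4)(2/4) = 0.125; P(data | box C) = (3/6)(3/6)(3/6) = 0.125.
Multiplying each by its prior: 1/3 · 0.13524 = 0.045079, 1/3 · 0.125 = 0.041667, 1/3 · 0.125 = 0.041667; with total 0.12841.
Hence P(box B | data) = (0.041667) / (0.12841) = 0.32448.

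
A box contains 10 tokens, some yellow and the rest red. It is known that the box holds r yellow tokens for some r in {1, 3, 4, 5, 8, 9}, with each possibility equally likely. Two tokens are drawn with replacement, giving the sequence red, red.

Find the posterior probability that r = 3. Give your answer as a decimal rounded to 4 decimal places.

0.2500

Compute the likelihood of the observed sequence for each case: P(data | r = 1) = (9/10)(9/10) = 81/100; P(data | r = 3) = (7/10)(7/10) = 49/100; P(data | r = 4) = (6/10)(6/10) = 9/25; P(data | r = 5) = (5/10)(5/10) = 1/4; P(data | r = 8) = (2/10)(2/10) = 1/25; P(data | r = 9) = (1/10)(1/10) = 1/100.
The prior-weighted likelihoods are 1/6 · 81/100 = 27/200, 1/6 · 49/100 = 49/600, 1/6 · 9/25 = 3/50, 1/6 · 1/4 = 1/24, 1/6 · 1/25 = 1/150, 1/6 · 1/100 = 1/600; summing to 49/150.
So P(r = 3 | data) = (49/600) / (49/150) = 1/4.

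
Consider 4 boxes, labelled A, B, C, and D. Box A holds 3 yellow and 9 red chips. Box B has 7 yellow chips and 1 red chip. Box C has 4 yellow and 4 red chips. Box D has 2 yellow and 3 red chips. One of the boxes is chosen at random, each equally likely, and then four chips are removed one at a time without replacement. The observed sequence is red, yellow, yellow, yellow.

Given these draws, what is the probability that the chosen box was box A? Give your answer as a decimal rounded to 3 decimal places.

Under each hypothesis, the probability of the observed sequence is: P(data | box A) = (9/12)(3/11)(2/10)(1/9) = 0.0045455; P(data | box B) = (1/8)(7/7)(6/6)(5/5) = 0.125; P(data | box C) = (4/8)(4/7)(3/6)(2/5) = 0.057143; P(data | box D) = (3/5)(2/4)(1/3)(0/2) = 0.
Multiplying each by its prior: 1/4 · 0.0045455 = 0.0011364, 1/4 · 0.125 = 0.03125, 1/4 · 0.057143 = 0.014286, 1/4 · 0 = 0; these sum to 0.046672.
Therefore the posterior P(box A | data) = (0.0011364) / (0.046672) = 0.024348.

0.024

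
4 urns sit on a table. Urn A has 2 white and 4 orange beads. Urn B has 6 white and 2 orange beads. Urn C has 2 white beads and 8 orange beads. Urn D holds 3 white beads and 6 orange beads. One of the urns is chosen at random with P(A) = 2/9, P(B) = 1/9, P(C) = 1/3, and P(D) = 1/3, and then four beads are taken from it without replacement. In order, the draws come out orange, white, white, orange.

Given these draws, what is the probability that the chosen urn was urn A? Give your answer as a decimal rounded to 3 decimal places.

Compute the likelihood of the observed sequence for each case: P(data | urn A) = (4/6)(2/5)(1/4)(3/3) = 1/15; P(data | urn B) = (2/8)(6/7)(5/6)(1/5) = 1/28; P(data | urn C) = (8/10)(2/9)(1/8)(7/7) = 1/45; P(data | urn D) = (6/9)(3/8)(2/7)(5/6) = 5/84.
Multiplying each by its prior: 2/9 · 1/15 = 2/135, 1/9 · 1/28 = 1/252, 1/3 · 1/45 = 1/135, 1/3 · 5/84 = 5/252; summing to 29/630.
By Bayes' rule, P(urn A | data) = (2/135) / (29/630) = 28/87.

0.322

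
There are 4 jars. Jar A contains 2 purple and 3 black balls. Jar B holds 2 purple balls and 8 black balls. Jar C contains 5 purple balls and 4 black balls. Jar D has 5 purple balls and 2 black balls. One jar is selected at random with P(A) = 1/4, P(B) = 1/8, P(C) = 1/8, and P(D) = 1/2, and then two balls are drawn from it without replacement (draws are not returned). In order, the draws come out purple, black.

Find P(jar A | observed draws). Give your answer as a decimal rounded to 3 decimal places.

Under each hypothesis, the probability of the observed sequence is: P(data | jar A) = (2/5)(3/4) = 0.3; P(data | jar B) = (2/10)(8/9) = 0.17778; P(data | jar C) = (5/9)(4/8) = 0.27778; P(data | jar D) = (5/7)(2/6) = 0.2381.
Weighting by the prior gives 1/4 · 0.3 = 0.075, 1/8 · 0.17778 = 0.022222, 1/8 · 0.27778 = 0.034722, 1/2 · 0.2381 = 0.11905; these sum to 0.25099.
Hence P(jar A | data) = (0.075) / (0.25099) = 0.29881.

0.299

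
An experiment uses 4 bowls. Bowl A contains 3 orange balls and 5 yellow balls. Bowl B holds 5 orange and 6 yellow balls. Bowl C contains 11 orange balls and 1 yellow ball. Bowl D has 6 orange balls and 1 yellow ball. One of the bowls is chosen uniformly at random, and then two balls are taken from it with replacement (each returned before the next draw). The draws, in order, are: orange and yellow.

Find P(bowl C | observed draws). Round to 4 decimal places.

0.1121

Compute the likelihood of the observed sequence for each case: P(data | bowl A) = (3/8)(5/8) = 0.23438; P(data | bowl B) = (5/11)(6/11) = 0.24793; P(data | bowl C) = (11/12)(1/12) = 0.076389; P(data | bowl D) = (6/7)(1/7) = 0.12245.
Weighting by the prior gives 1/4 · 0.23438 = 0.058594, 1/4 · 0.24793 = 0.061983, 1/4 · 0.076389 = 0.019097, 1/4 · 0.12245 = 0.030612; with total 0.17029.
So P(bowl C | data) = (0.019097) / (0.17029) = 0.11215.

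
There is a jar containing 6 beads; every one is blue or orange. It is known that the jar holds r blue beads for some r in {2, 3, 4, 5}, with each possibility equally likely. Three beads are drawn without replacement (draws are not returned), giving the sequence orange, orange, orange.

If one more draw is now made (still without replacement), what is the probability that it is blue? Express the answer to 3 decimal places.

Compute the likelihood of the observed sequence for each case: P(data | r = 2) = (4/6)(3/5)(2/4) = 1/5; P(data | r = 3) = (3/6)(2/5)(1/4) = 1/20; P(data | r = 4) = (2/6)(1/5)(0/4) = 0; P(data | r = 5) = (1/6)(0/5) = 0.
Multiplying each by its prior: 1/4 · 1/5 = 1/20, 1/4 · 1/20 = 1/80, 1/4 · 0 = 0, 1/4 · 0 = 0; with total 1/16.
Dividing through by the total gives posterior P(r = 2 | data) = 4/5, P(r = 3 | data) = 1/5, P(r = 4 | data) = 0, P(r = 5 | data) = 0.
The predictive probability is P(blue next | data) = (2/3)(4/5) + (1)(1/5) = 11/15.

0.733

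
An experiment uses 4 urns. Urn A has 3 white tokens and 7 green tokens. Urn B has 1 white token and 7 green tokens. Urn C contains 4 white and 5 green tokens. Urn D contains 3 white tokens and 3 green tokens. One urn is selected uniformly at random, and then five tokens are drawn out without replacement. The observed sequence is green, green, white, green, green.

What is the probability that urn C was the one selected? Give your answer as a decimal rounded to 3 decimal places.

Compute the likelihood of the observed sequence for each case: P(data | urn A) = (7/10)(6/9)(3/8)(5/7)(4/6) = 0.083333; P(data | urn B) = (7/8)(6/7)(1/6)(5/5)(4/4) = 0.125; P(data | urn C) = (5/9)(4/8)(4/7)(3/6)(2/5) = 0.031746; P(data | urn D) = (3/6)(2/5)(3/4)(1/3)(0/2) = 0.
Multiplying each by its prior: 1/4 · 0.083333 = 0.020833, 1/4 · 0.125 = 0.03125, 1/4 · 0.031746 = 0.0079365, 1/4 · 0 = 0; with total 0.06002.
Hence P(urn C | data) = (0.0079365) / (0.06002) = 0.13223.

0.132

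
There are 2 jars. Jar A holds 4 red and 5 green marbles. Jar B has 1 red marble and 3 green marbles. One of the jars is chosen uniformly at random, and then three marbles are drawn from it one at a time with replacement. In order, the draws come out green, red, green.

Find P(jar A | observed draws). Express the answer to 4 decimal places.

0.4938

Under each hypothesis, the probability of the observed sequence is: P(data | jar A) = (5/9)(4/9)(5/9) = 0.13717; P(data | jar B) = (3/4)(1/4)(3/4) = 0.14062.
Multiplying each by its prior: 1/2 · 0.13717 = 0.068587, 1/2 · 0.14062 = 0.070312; summing to 0.1389.
Hence P(jar A | data) = (0.068587) / (0.1389) = 0.49379.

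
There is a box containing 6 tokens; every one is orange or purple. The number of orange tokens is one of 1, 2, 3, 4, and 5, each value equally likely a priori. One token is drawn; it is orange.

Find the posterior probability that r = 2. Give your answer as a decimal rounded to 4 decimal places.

0.1333

For each hypothesis, P(data | H) works out to: P(data | r = 1) = (1/6) = 1/6; P(data | r = 2) = (2/6) = 1/3; P(data | r = 3) = (3/6) = 1/2; P(data | r = 4) = (4/6) = 2/3; P(data | r = 5) = (5/6) = 5/6.
Weighting by the prior gives 1/5 · 1/6 = 1/30, 1/5 · 1/3 = 1/15, 1/5 · 1/2 = 1/10, 1/5 · 2/3 = 2/15, 1/5 · 5/6 = 1/6; with total 1/2.
By Bayes' rule, P(r = 2 | data) = (1/15) / (1/2) = 2/15.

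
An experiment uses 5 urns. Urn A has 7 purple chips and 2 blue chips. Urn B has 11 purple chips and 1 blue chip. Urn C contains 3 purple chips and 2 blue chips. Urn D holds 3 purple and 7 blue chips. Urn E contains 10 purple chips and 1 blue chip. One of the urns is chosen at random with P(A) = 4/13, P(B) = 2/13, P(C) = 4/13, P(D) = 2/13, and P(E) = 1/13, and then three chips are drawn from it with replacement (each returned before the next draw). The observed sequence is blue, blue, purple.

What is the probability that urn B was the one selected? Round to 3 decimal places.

0.015

For each hypothesis, P(data | H) works out to: P(data | urn A) = (2/9)(2/9)(7/9) = 0.038409; P(data | urn B) = (1/12)(1/12)(11/12) = 0.0063657; P(data | urn C) = (2/5)(2/5)(3/5) = 0.096; P(data | urn D) = (7/10)(7/10)(3/10) = 0.147; P(data | urn E) = (1/11)(1/11)(10/11) = 0.0075131.
Multiplying each by its prior: 4/13 · 0.038409 = 0.011818, 2/13 · 0.0063657 = 0.00097934, 4/13 · 0.096 = 0.029538, 2/13 · 0.147 = 0.022615, 1/13 · 0.0075131 = 0.00057793; these sum to 0.065529.
Hence P(urn B | data) = (0.00097934) / (0.065529) = 0.014945.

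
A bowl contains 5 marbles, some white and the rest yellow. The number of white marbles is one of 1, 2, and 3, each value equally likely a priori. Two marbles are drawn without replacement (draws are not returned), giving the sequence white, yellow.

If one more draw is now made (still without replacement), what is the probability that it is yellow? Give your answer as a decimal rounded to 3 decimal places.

The likelihood of the observed sequence under each hypothesis: P(data | r = 1) = (1/5)(4/4) = 1/5; P(data | r = 2) = (2/5)(3/4) = 3/10; P(data | r = 3) = (3/5)(2/4) = 3/10.
The prior-weighted likelihoods are 1/3 · 1/5 = 1/15, 1/3 · 3/10 = 1/10, 1/3 · 3/10 = 1/10; with total 4/15.
Normalising, the posterior is P(r = 1 | data) = 1/4, P(r = 2 | data) = 3/8, P(r = 3 | data) = 3/8.
So P(yellow next | data) = Σ P(yellow next | H) P(H | data) = (1)(1/4) + (2/3)(3/8) + (1/3)(3/8) = 5/8.

0.625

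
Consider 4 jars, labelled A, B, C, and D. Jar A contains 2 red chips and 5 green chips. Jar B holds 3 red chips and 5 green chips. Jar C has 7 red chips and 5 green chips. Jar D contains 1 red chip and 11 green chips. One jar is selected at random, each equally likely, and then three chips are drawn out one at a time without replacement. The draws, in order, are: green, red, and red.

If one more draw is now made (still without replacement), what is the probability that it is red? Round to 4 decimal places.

0.3589

For each hypothesis, P(data | H) works out to: P(data | jar A) = (5/7)(2/6)(1/5) = 0.047619; P(data | jar B) = (5/8)(3/7)(2/6) = 0.089286; P(data | jar C) = (5/12)(7/11)(6/10) = 0.15909; P(data | jar D) = (11/12)(1/11)(0/10) = 0.
Multiplying each by its prior: 1/4 · 0.047619 = 0.011905, 1/4 · 0.089286 = 0.022321, 1/4 · 0.15909 = 0.039773, 1/4 · 0 = 0; summing to 0.073999.
Dividing through by the total gives posterior P(jar A | data) = 0.16088, P(jar B | data) = 0.30165, P(jar C | data) = 0.53748, P(jar D | data) = 0.
So P(red next | data) = Σ P(red next | H) P(H | data) = (0)(0.16088) + (1/5)(0.30165) + (5/9)(0.53748) = 0.35893.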